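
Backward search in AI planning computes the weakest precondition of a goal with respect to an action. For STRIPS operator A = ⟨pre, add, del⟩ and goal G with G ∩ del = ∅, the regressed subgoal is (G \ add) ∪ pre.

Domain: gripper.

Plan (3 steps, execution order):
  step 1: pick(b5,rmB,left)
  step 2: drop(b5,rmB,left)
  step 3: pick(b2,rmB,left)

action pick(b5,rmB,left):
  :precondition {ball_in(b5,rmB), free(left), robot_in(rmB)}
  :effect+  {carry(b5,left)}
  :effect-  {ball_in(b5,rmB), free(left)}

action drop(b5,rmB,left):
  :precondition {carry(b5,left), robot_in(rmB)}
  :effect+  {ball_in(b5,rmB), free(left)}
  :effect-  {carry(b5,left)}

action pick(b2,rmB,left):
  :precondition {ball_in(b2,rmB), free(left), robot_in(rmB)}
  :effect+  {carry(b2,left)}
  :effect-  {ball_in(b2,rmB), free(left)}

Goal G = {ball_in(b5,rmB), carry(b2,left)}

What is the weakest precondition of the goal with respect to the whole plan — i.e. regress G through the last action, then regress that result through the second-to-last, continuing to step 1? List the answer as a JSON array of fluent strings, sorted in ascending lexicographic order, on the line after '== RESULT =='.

Regress step by step:
  through step 3 (pick(b2,rmB,left)): drop {carry(b2,left)}, keep {ball_in(b5,rmB)}, require {ball_in(b2,rmB), free(left), robot_in(rmB)}
    → {ball_in(b2,rmB), ball_in(b5,rmB), free(left), robot_in(rmB)}
  through step 2 (drop(b5,rmB,left)): drop {ball_in(b5,rmB), free(left)}, keep {ball_in(b2,rmB), robot_in(rmB)}, require {carry(b5,left), robot_in(rmB)}
    → {ball_in(b2,rmB), carry(b5,left), robot_in(rmB)}
  through step 1 (pick(b5,rmB,left)): drop {carry(b5,left)}, keep {ball_in(b2,rmB), robot_in(rmB)}, require {ball_in(b5,rmB), free(left), robot_in(rmB)}
    → {ball_in(b2,rmB), ball_in(b5,rmB), free(left), robot_in(rmB)}

== RESULT ==
["ball_in(b2,rmB)", "ball_in(b5,rmB)", "free(left)", "robot_in(rmB)"]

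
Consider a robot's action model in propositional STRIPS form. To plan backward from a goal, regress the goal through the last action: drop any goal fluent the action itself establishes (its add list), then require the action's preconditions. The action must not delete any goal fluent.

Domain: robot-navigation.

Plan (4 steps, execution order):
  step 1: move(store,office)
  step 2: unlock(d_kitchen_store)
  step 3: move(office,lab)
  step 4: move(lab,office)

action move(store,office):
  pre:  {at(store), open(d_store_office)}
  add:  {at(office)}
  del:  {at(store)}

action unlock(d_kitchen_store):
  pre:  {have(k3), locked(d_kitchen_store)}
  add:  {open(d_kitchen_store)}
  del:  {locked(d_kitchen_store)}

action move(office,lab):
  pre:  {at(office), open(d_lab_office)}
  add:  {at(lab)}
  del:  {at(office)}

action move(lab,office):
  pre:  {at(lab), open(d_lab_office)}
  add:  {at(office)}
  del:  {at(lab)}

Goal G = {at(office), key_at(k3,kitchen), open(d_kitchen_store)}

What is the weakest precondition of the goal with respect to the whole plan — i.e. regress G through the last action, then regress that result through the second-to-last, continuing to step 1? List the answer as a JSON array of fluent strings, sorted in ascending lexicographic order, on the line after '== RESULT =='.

Work backward from the goal:
  through step 4 (move(lab,office)): drop {at(office)}, keep {key_at(k3,kitchen), open(d_kitchen_store)}, require {at(lab), open(d_lab_office)}
    → {at(lab), key_at(k3,kitchen), open(d_kitchen_store), open(d_lab_office)}
  through step 3 (move(office,lab)): drop {at(lab)}, keep {key_at(k3,kitchen), open(d_kitchen_store), open(d_lab_office)}, require {at(office), open(d_lab_office)}
    → {at(office), key_at(k3,kitchen), open(d_kitchen_store), open(d_lab_office)}
  through step 2 (unlock(d_kitchen_store)): drop {open(d_kitchen_store)}, keep {at(office), key_at(k3,kitchen), open(d_lab_office)}, require {have(k3), locked(d_kitchen_store)}
    → {at(office), have(k3), key_at(k3,kitchen), locked(d_kitchen_store), open(d_lab_office)}
  through step 1 (move(store,office)): drop {at(office)}, keep {have(k3), key_at(k3,kitchen), locked(d_kitchen_store), open(d_lab_office)}, require {at(store), open(d_store_office)}
    → {at(store), have(k3), key_at(k3,kitchen), locked(d_kitchen_store), open(d_lab_office), open(d_store_office)}

== RESULT ==
["at(store)", "have(k3)", "key_at(k3,kitchen)", "locked(d_kitchen_store)", "open(d_lab_office)", "open(d_store_office)"]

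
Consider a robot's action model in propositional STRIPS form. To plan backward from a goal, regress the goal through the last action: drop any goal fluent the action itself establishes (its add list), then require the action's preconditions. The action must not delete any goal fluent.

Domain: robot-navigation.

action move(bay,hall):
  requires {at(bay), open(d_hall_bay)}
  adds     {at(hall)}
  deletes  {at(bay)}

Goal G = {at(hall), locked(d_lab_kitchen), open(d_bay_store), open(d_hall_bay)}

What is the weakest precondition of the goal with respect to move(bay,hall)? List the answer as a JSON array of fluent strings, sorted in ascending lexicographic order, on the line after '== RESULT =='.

Regress:
  G ∩ del = {}  (empty — regression defined)
  G \ add = {at(hall), locked(d_lab_kitchen), open(d_bay_store), open(d_hall_bay)} \ {at(hall)} = {locked(d_lab_kitchen), open(d_bay_store), open(d_hall_bay)}
  ∪ pre   = {locked(d_lab_kitchen), open(d_bay_store), open(d_hall_bay)} ∪ {at(bay), open(d_hall_bay)}
          = {at(bay), locked(d_lab_kitchen), open(d_bay_store), open(d_hall_bay)}

== RESULT ==
["at(bay)", "locked(d_lab_kitchen)", "open(d_bay_store)", "open(d_hall_bay)"]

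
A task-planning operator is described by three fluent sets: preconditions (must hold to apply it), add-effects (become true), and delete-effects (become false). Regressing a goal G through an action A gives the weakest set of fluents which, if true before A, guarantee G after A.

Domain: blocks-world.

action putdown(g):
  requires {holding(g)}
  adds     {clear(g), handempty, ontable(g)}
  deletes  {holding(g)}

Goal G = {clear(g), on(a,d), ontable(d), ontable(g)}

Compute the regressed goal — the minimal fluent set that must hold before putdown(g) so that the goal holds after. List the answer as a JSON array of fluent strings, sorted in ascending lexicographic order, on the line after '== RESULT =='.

Compute (G \ add) ∪ pre:
  G ∩ del = {}  (empty — regression defined)
  G \ add = {clear(g), on(a,d), ontable(d), ontable(g)} \ {clear(g), handempty, ontable(g)} = {on(a,d), ontable(d)}
  ∪ pre   = {on(a,d), ontable(d)} ∪ {holding(g)}
          = {holding(g), on(a,d), ontable(d)}

== RESULT ==
["holding(g)", "on(a,d)", "ontable(d)"]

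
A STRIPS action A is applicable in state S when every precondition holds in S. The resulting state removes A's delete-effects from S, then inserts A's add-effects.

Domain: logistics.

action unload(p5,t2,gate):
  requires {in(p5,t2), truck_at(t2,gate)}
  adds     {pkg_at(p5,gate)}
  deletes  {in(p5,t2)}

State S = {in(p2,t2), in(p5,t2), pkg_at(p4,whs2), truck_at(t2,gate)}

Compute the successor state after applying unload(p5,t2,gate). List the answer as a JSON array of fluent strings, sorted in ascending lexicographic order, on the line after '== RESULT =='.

Compute (S \ del) ∪ add:
  pre ⊆ S: {in(p5,t2), truck_at(t2,gate)} ⊆ S  — applicable
  S \ del = {in(p2,t2), pkg_at(p4,whs2), truck_at(t2,gate)}
  ∪ add   = {in(p2,t2), pkg_at(p4,whs2), pkg_at(p5,gate), truck_at(t2,gate)}

== RESULT ==
["in(p2,t2)", "pkg_at(p4,whs2)", "pkg_at(p5,gate)", "truck_at(t2,gate)"]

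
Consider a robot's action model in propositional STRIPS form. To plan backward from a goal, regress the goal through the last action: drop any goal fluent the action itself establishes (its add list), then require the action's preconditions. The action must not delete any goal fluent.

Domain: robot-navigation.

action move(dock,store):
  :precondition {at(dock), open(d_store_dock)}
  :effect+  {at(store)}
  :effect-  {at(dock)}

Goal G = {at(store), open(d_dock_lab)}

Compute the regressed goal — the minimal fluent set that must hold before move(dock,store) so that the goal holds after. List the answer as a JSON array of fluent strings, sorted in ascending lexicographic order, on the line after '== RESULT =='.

Regress:
  G ∩ del = {}  (empty — regression defined)
  G \ add = {at(store), open(d_dock_lab)} \ {at(store)} = {open(d_dock_lab)}
  ∪ pre   = {open(d_dock_lab)} ∪ {at(dock), open(d_store_dock)}
          = {at(dock), open(d_dock_lab), open(d_store_dock)}

== RESULT ==
["at(dock)", "open(d_dock_lab)", "open(d_store_dock)"]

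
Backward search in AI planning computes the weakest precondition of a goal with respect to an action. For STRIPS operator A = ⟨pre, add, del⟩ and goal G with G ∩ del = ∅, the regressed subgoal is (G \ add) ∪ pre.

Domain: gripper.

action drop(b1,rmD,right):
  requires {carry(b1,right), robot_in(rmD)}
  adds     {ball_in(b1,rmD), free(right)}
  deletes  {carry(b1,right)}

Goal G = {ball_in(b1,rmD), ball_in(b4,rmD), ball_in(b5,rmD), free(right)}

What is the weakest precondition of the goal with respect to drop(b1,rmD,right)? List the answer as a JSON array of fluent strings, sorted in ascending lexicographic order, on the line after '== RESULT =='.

Regress:
  G ∩ del = {}  (empty — regression defined)
  G \ add = {ball_in(b1,rmD), ball_in(b4,rmD), ball_in(b5,rmD), free(right)} \ {ball_in(b1,rmD), free(right)} = {ball_in(b4,rmD), ball_in(b5,rmD)}
  ∪ pre   = {ball_in(b4,rmD), ball_in(b5,rmD)} ∪ {carry(b1,right), robot_in(rmD)}
          = {ball_in(b4,rmD), ball_in(b5,rmD), carry(b1,right), robot_in(rmD)}

== RESULT ==
["ball_in(b4,rmD)", "ball_in(b5,rmD)", "carry(b1,right)", "robot_in(rmD)"]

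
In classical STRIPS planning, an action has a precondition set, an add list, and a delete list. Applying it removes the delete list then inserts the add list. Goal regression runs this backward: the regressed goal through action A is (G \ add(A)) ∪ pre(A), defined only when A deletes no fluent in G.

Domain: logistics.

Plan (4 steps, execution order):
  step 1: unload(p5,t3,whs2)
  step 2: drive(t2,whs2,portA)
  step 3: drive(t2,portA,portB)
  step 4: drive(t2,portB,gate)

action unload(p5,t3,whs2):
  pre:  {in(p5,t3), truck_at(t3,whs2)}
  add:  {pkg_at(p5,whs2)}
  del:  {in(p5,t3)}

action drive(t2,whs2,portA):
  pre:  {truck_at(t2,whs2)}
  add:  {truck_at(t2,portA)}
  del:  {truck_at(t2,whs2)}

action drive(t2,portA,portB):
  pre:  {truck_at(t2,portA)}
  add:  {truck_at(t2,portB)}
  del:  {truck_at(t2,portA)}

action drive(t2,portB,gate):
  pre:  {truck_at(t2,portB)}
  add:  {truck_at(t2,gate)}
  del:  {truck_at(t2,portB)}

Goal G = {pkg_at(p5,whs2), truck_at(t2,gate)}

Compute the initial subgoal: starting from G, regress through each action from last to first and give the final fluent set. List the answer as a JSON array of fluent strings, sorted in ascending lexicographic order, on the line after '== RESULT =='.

Regress step by step:
  through step 4 (drive(t2,portB,gate)): drop {truck_at(t2,gate)}, keep {pkg_at(p5,whs2)}, require {truck_at(t2,portB)}
    → {pkg_at(p5,whs2), truck_at(t2,portB)}
  through step 3 (drive(t2,portA,portB)): drop {truck_at(t2,portB)}, keep {pkg_at(p5,whs2)}, require {truck_at(t2,portA)}
    → {pkg_at(p5,whs2), truck_at(t2,portA)}
  through step 2 (drive(t2,whs2,portA)): drop {truck_at(t2,portA)}, keep {pkg_at(p5,whs2)}, require {truck_at(t2,whs2)}
    → {pkg_at(p5,whs2), truck_at(t2,whs2)}
  through step 1 (unload(p5,t3,whs2)): drop {pkg_at(p5,whs2)}, keep {truck_at(t2,whs2)}, require {in(p5,t3), truck_at(t3,whs2)}
    → {in(p5,t3), truck_at(t2,whs2), truck_at(t3,whs2)}

== RESULT ==
["in(p5,t3)", "truck_at(t2,whs2)", "truck_at(t3,whs2)"]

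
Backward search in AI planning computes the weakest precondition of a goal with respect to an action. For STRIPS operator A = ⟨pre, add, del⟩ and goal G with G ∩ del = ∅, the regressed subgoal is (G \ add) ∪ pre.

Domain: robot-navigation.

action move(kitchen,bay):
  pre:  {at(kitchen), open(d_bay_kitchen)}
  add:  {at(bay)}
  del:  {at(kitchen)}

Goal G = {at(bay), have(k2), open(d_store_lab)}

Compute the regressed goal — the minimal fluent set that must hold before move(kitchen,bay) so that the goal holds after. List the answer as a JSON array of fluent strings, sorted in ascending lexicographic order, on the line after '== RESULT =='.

Compute (G \ add) ∪ pre:
  G ∩ del = {}  (empty — regression defined)
  G \ add = {at(bay), have(k2), open(d_store_lab)} \ {at(bay)} = {have(k2), open(d_store_lab)}
  ∪ pre   = {have(k2), open(d_store_lab)} ∪ {at(kitchen), open(d_bay_kitchen)}
          = {at(kitchen), have(k2), open(d_bay_kitchen), open(d_store_lab)}

== RESULT ==
["at(kitchen)", "have(k2)", "open(d_bay_kitchen)", "open(d_store_lab)"]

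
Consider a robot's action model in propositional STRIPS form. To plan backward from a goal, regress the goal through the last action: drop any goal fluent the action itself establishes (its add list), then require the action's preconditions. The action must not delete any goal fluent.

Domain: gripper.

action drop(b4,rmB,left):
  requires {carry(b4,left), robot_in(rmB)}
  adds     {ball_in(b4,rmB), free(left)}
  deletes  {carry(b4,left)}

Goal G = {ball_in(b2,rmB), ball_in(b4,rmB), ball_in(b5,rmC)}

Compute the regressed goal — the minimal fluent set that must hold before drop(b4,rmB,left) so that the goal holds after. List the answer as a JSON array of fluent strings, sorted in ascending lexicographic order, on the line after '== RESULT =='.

Regress:
  G ∩ del = {}  (empty — regression defined)
  G \ add = {ball_in(b2,rmB), ball_in(b4,rmB), ball_in(b5,rmC)} \ {ball_in(b4,rmB), free(left)} = {ball_in(b2,rmB), ball_in(b5,rmC)}
  ∪ pre   = {ball_in(b2,rmB), ball_in(b5,rmC)} ∪ {carry(b4,left), robot_in(rmB)}
          = {ball_in(b2,rmB), ball_in(b5,rmC), carry(b4,left), robot_in(rmB)}

== RESULT ==
["ball_in(b2,rmB)", "ball_in(b5,rmC)", "carry(b4,left)", "robot_in(rmB)"]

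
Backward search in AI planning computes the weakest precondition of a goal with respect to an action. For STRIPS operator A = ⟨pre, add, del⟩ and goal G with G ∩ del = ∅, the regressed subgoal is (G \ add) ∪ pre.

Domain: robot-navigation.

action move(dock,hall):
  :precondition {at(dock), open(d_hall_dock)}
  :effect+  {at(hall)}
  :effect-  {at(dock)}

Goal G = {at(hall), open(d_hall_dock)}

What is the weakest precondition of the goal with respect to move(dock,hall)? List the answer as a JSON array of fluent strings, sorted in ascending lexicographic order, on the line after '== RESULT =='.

Compute (G \ add) ∪ pre:
  G ∩ del = {}  (empty — regression defined)
  G \ add = {at(hall), open(d_hall_dock)} \ {at(hall)} = {open(d_hall_dock)}
  ∪ pre   = {open(d_hall_dock)} ∪ {at(dock), open(d_hall_dock)}
          = {at(dock), open(d_hall_dock)}

== RESULT ==
["at(dock)", "open(d_hall_dock)"]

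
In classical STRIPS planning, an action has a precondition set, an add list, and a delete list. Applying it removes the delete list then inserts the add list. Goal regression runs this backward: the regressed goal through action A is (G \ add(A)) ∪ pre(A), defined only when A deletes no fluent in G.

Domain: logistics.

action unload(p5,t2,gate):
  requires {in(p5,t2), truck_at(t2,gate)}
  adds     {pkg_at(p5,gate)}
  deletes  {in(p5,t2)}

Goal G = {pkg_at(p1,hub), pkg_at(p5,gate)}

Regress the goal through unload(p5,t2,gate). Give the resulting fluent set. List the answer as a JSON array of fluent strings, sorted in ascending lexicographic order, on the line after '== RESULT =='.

Regress:
  G ∩ del = {}  (empty — regression defined)
  G \ add = {pkg_at(p1,hub), pkg_at(p5,gate)} \ {pkg_at(p5,gate)} = {pkg_at(p1,hub)}
  ∪ pre   = {pkg_at(p1,hub)} ∪ {in(p5,t2), truck_at(t2,gate)}
          = {in(p5,t2), pkg_at(p1,hub), truck_at(t2,gate)}

== RESULT ==
["in(p5,t2)", "pkg_at(p1,hub)", "truck_at(t2,gate)"]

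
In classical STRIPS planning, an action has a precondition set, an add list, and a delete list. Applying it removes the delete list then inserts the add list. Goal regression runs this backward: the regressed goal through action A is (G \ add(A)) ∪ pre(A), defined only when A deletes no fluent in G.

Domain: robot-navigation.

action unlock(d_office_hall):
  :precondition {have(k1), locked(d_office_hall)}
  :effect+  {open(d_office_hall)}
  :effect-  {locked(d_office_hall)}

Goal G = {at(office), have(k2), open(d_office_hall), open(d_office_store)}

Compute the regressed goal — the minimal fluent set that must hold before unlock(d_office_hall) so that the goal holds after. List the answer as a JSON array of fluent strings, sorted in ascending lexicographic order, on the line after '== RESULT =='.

Compute (G \ add) ∪ pre:
  G ∩ del = {}  (empty — regression defined)
  G \ add = {at(office), have(k2), open(d_office_hall), open(d_office_store)} \ {open(d_office_hall)} = {at(office), have(k2), open(d_office_store)}
  ∪ pre   = {at(office), have(k2), open(d_office_store)} ∪ {have(k1), locked(d_office_hall)}
          = {at(office), have(k1), have(k2), locked(d_office_hall), open(d_office_store)}

== RESULT ==
["at(office)", "have(k1)", "have(k2)", "locked(d_office_hall)", "open(d_office_store)"]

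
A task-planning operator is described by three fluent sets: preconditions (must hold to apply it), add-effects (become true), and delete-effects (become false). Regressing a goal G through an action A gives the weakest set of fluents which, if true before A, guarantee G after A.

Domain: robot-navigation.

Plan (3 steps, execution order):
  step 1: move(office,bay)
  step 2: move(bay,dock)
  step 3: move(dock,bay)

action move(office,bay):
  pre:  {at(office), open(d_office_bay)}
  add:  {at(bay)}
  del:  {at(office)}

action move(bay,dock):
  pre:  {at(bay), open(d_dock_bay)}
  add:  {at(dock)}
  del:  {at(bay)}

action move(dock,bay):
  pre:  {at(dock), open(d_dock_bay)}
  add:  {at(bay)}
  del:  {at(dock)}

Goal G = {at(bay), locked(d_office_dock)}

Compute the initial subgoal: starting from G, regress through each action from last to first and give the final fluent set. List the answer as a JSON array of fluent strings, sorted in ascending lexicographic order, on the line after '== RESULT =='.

Regress step by step:
  through step 3 (move(dock,bay)): drop {at(bay)}, keep {locked(d_office_dock)}, require {at(dock), open(d_dock_bay)}
    → {at(dock), locked(d_office_dock), open(d_dock_bay)}
  through step 2 (move(bay,dock)): drop {at(dock)}, keep {locked(d_office_dock), open(d_dock_bay)}, require {at(bay), open(d_dock_bay)}
    → {at(bay), locked(d_office_dock), open(d_dock_bay)}
  through step 1 (move(office,bay)): drop {at(bay)}, keep {locked(d_office_dock), open(d_dock_bay)}, require {at(office), open(d_office_bay)}
    → {at(office), locked(d_office_dock), open(d_dock_bay), open(d_office_bay)}

== RESULT ==
["at(office)", "locked(d_office_dock)", "open(d_dock_bay)", "open(d_office_bay)"]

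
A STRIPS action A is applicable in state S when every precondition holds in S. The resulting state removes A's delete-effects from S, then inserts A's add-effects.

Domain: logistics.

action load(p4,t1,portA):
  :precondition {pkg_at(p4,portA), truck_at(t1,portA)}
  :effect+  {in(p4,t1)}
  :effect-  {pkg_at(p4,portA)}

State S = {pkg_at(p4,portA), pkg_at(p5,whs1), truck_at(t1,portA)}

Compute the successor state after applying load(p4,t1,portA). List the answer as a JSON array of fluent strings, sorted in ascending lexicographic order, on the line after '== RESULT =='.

Progress:
  pre ⊆ S: {pkg_at(p4,portA), truck_at(t1,portA)} ⊆ S  — applicable
  S \ del = {pkg_at(p5,whs1), truck_at(t1,portA)}
  ∪ add   = {in(p4,t1), pkg_at(p5,whs1), truck_at(t1,portA)}

== RESULT ==
["in(p4,t1)", "pkg_at(p5,whs1)", "truck_at(t1,portA)"]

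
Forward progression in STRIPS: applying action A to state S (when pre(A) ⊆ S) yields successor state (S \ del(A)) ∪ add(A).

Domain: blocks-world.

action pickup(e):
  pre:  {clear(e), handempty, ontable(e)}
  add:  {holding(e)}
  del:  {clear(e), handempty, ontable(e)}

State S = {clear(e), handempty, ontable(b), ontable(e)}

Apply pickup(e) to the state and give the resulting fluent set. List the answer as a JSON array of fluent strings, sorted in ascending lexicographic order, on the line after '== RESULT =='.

Compute (S \ del) ∪ add:
  pre ⊆ S: {clear(e), handempty, ontable(e)} ⊆ S  — applicable
  S \ del = {ontable(b)}
  ∪ add   = {holding(e), ontable(b)}

== RESULT ==
["holding(e)", "ontable(b)"]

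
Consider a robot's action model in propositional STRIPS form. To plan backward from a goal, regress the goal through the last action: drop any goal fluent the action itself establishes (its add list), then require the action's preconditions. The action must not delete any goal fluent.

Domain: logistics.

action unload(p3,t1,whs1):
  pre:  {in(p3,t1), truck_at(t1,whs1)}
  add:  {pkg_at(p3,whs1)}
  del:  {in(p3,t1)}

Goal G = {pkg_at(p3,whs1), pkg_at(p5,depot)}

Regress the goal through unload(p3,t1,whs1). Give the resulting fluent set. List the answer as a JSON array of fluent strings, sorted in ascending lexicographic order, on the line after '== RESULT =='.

Compute (G \ add) ∪ pre:
  G ∩ del = {}  (empty — regression defined)
  G \ add = {pkg_at(p3,whs1), pkg_at(p5,depot)} \ {pkg_at(p3,whs1)} = {pkg_at(p5,depot)}
  ∪ pre   = {pkg_at(p5,depot)} ∪ {in(p3,t1), truck_at(t1,whs1)}
          = {in(p3,t1), pkg_at(p5,depot), truck_at(t1,whs1)}

== RESULT ==
["in(p3,t1)", "pkg_at(p5,depot)", "truck_at(t1,whs1)"]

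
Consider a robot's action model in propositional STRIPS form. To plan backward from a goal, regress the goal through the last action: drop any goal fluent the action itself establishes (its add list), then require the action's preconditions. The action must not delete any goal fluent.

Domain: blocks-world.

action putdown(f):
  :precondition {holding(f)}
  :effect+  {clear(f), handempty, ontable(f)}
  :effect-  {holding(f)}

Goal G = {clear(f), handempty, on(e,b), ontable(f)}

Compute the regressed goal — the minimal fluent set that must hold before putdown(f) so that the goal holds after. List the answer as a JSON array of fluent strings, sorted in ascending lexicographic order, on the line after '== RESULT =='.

Compute (G \ add) ∪ pre:
  G ∩ del = {}  (empty — regression defined)
  G \ add = {clear(f), handempty, on(e,b), ontable(f)} \ {clear(f), handempty, ontable(f)} = {on(e,b)}
  ∪ pre   = {on(e,b)} ∪ {holding(f)}
          = {holding(f), on(e,b)}

== RESULT ==
["holding(f)", "on(e,b)"]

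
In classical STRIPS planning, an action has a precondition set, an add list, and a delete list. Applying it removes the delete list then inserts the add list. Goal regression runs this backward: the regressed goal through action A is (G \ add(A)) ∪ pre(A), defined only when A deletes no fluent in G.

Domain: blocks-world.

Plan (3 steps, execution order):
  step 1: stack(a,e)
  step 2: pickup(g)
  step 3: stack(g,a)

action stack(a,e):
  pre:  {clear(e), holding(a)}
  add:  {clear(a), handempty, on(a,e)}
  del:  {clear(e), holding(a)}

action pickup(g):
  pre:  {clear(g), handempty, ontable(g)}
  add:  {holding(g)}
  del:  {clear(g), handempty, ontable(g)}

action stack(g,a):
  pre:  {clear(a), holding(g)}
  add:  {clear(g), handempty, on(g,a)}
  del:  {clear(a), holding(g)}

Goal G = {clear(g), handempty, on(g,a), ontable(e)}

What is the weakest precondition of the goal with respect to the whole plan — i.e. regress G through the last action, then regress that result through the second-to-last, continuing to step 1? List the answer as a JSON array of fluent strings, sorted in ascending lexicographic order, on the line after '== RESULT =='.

Regress step by step:
  through step 3 (stack(g,a)): drop {clear(g), handempty, on(g,a)}, keep {ontable(e)}, require {clear(a), holding(g)}
    → {clear(a), holding(g), ontable(e)}
  through step 2 (pickup(g)): drop {holding(g)}, keep {clear(a), ontable(e)}, require {clear(g), handempty, ontable(g)}
    → {clear(a), clear(g), handempty, ontable(e), ontable(g)}
  through step 1 (stack(a,e)): drop {clear(a), handempty}, keep {clear(g), ontable(e), ontable(g)}, require {clear(e), holding(a)}
    → {clear(e), clear(g), holding(a), ontable(e), ontable(g)}

== RESULT ==
["clear(e)", "clear(g)", "holding(a)", "ontable(e)", "ontable(g)"]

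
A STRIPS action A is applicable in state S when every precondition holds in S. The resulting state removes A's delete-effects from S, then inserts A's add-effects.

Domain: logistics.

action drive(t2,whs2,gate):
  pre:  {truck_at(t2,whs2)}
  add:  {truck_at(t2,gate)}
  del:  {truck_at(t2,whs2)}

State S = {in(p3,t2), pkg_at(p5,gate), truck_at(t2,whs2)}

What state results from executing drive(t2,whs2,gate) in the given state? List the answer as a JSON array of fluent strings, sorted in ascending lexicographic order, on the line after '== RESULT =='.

Compute (S \ del) ∪ add:
  pre ⊆ S: {truck_at(t2,whs2)} ⊆ S  — applicable
  S \ del = {in(p3,t2), pkg_at(p5,gate)}
  ∪ add   = {in(p3,t2), pkg_at(p5,gate), truck_at(t2,gate)}

== RESULT ==
["in(p3,t2)", "pkg_at(p5,gate)", "truck_at(t2,gate)"]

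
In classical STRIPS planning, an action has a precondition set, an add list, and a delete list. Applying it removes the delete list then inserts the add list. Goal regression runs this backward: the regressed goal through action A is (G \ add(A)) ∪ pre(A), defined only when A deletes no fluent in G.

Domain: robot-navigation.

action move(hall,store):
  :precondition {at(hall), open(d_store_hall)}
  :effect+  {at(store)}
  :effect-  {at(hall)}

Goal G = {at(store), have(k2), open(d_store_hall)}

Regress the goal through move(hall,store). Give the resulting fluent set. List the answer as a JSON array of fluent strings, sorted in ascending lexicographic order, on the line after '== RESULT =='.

Regress:
  G ∩ del = {}  (empty — regression defined)
  G \ add = {at(store), have(k2), open(d_store_hall)} \ {at(store)} = {have(k2), open(d_store_hall)}
  ∪ pre   = {have(k2), open(d_store_hall)} ∪ {at(hall), open(d_store_hall)}
          = {at(hall), have(k2), open(d_store_hall)}

== RESULT ==
["at(hall)", "have(k2)", "open(d_store_hall)"]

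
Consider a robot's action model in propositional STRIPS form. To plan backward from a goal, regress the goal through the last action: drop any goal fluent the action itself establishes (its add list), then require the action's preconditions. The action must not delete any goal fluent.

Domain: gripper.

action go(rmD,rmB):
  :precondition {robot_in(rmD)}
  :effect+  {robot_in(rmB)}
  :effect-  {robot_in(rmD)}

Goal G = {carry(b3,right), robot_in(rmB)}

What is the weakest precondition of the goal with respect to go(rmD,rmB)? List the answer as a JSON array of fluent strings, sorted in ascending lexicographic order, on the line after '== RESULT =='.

Regress:
  G ∩ del = {}  (empty — regression defined)
  G \ add = {carry(b3,right), robot_in(rmB)} \ {robot_in(rmB)} = {carry(b3,right)}
  ∪ pre   = {carry(b3,right)} ∪ {robot_in(rmD)}
          = {carry(b3,right), robot_in(rmD)}

== RESULT ==
["carry(b3,right)", "robot_in(rmD)"]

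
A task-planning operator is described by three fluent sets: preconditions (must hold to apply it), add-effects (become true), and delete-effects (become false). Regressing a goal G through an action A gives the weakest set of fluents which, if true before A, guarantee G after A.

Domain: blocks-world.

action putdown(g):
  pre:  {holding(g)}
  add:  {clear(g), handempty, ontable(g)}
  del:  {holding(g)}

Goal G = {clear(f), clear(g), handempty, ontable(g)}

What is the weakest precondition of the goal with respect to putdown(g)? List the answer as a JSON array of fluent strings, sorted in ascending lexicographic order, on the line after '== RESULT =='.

Regress:
  G ∩ del = {}  (empty — regression defined)
  G \ add = {clear(f), clear(g), handempty, ontable(g)} \ {clear(g), handempty, ontable(g)} = {clear(f)}
  ∪ pre   = {clear(f)} ∪ {holding(g)}
          = {clear(f), holding(g)}

== RESULT ==
["clear(f)", "holding(g)"]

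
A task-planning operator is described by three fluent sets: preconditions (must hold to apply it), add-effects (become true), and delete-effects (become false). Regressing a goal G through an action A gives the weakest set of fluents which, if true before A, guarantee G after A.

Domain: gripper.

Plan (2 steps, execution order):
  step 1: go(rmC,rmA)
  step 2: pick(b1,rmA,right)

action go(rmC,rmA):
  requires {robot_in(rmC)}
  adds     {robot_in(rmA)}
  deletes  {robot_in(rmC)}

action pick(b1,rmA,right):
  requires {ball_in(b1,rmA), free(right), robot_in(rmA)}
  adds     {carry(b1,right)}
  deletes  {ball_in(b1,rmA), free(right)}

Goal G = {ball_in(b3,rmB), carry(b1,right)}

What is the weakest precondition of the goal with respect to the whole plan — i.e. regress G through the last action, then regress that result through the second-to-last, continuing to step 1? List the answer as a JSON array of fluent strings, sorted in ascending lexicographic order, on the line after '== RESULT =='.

Work backward from the goal:
  through step 2 (pick(b1,rmA,right)): drop {carry(b1,right)}, keep {ball_in(b3,rmB)}, require {ball_in(b1,rmA), free(right), robot_in(rmA)}
    → {ball_in(b1,rmA), ball_in(b3,rmB), free(right), robot_in(rmA)}
  through step 1 (go(rmC,rmA)): drop {robot_in(rmA)}, keep {ball_in(b1,rmA), ball_in(b3,rmB), free(right)}, require {robot_in(rmC)}
    → {ball_in(b1,rmA), ball_in(b3,rmB), free(right), robot_in(rmC)}

== RESULT ==
["ball_in(b1,rmA)", "ball_in(b3,rmB)", "free(right)", "robot_in(rmC)"]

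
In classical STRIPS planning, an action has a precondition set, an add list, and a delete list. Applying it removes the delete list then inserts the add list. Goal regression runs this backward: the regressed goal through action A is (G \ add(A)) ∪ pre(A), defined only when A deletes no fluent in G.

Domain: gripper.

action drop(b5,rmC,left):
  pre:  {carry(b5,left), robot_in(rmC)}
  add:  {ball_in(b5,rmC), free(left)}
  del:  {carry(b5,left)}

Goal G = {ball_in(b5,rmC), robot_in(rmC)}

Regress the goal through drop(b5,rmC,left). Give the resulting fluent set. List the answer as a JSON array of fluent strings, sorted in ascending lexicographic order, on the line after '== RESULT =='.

Compute (G \ add) ∪ pre:
  G ∩ del = {}  (empty — regression defined)
  G \ add = {ball_in(b5,rmC), robot_in(rmC)} \ {ball_in(b5,rmC), free(left)} = {robot_in(rmC)}
  ∪ pre   = {robot_in(rmC)} ∪ {carry(b5,left), robot_in(rmC)}
          = {carry(b5,left), robot_in(rmC)}

== RESULT ==
["carry(b5,left)", "robot_in(rmC)"]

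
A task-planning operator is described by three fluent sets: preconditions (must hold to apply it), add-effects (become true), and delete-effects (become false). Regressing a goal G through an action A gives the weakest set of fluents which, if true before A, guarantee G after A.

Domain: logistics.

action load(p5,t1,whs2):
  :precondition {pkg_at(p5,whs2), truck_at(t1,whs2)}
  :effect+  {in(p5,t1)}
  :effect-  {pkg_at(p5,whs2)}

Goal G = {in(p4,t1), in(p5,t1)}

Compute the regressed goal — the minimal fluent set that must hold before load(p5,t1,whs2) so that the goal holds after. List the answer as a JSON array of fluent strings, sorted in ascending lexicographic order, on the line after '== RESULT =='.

Compute (G \ add) ∪ pre:
  G ∩ del = {}  (empty — regression defined)
  G \ add = {in(p4,t1), in(p5,t1)} \ {in(p5,t1)} = {in(p4,t1)}
  ∪ pre   = {in(p4,t1)} ∪ {pkg_at(p5,whs2), truck_at(t1,whs2)}
          = {in(p4,t1), pkg_at(p5,whs2), truck_at(t1,whs2)}

== RESULT ==
["in(p4,t1)", "pkg_at(p5,whs2)", "truck_at(t1,whs2)"]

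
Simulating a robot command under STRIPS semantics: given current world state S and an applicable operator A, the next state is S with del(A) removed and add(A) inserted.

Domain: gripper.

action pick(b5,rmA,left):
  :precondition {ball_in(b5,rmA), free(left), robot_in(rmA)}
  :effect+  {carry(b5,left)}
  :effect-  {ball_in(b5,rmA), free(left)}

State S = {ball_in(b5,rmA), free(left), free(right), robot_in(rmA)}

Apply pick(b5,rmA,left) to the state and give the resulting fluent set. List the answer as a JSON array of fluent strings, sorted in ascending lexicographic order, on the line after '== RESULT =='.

Progress:
  pre ⊆ S: {ball_in(b5,rmA), free(left), robot_in(rmA)} ⊆ S  — applicable
  S \ del = {free(right), robot_in(rmA)}
  ∪ add   = {carry(b5,left), free(right), robot_in(rmA)}

== RESULT ==
["carry(b5,left)", "free(right)", "robot_in(rmA)"]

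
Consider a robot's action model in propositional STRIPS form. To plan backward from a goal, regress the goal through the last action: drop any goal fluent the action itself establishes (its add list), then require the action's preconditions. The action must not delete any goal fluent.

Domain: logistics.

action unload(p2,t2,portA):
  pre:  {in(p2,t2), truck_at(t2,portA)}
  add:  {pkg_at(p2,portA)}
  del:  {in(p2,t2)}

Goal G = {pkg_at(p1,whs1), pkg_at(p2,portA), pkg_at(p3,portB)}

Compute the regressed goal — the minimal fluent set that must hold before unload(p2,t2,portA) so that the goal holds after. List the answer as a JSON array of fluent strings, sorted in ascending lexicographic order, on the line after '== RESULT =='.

Regress:
  G ∩ del = {}  (empty — regression defined)
  G \ add = {pkg_at(p1,whs1), pkg_at(p2,portA), pkg_at(p3,portB)} \ {pkg_at(p2,portA)} = {pkg_at(p1,whs1), pkg_at(p3,portB)}
  ∪ pre   = {pkg_at(p1,whs1), pkg_at(p3,portB)} ∪ {in(p2,t2), truck_at(t2,portA)}
          = {in(p2,t2), pkg_at(p1,whs1), pkg_at(p3,portB), truck_at(t2,portA)}

== RESULT ==
["in(p2,t2)", "pkg_at(p1,whs1)", "pkg_at(p3,portB)", "truck_at(t2,portA)"]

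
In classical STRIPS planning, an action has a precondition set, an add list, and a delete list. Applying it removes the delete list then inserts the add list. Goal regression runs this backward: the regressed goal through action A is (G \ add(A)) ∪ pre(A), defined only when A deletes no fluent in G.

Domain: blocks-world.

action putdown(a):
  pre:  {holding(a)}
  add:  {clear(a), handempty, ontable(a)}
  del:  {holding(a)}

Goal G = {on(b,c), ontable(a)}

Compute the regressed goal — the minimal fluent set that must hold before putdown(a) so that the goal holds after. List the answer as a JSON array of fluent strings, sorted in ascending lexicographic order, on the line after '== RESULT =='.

Compute (G \ add) ∪ pre:
  G ∩ del = {}  (empty — regression defined)
  G \ add = {on(b,c), ontable(a)} \ {clear(a), handempty, ontable(a)} = {on(b,c)}
  ∪ pre   = {on(b,c)} ∪ {holding(a)}
          = {holding(a), on(b,c)}

== RESULT ==
["holding(a)", "on(b,c)"]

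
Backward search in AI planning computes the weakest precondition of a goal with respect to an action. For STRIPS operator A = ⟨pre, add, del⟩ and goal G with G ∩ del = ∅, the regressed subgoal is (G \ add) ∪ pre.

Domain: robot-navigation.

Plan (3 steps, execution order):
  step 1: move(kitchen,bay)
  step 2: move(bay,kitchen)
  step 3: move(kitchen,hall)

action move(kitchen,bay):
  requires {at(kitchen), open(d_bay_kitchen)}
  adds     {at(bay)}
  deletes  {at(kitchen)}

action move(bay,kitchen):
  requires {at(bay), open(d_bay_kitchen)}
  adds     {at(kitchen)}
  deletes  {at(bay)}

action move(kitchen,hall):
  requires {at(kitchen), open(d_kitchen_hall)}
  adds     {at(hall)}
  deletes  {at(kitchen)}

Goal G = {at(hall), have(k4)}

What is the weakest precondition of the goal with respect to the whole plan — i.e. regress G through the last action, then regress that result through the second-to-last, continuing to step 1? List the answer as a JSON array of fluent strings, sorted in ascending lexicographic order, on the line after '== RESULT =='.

Work backward from the goal:
  through step 3 (move(kitchen,hall)): drop {at(hall)}, keep {have(k4)}, require {at(kitchen), open(d_kitchen_hall)}
    → {at(kitchen), have(k4), open(d_kitchen_hall)}
  through step 2 (move(bay,kitchen)): drop {at(kitchen)}, keep {have(k4), open(d_kitchen_hall)}, require {at(bay), open(d_bay_kitchen)}
    → {at(bay), have(k4), open(d_bay_kitchen), open(d_kitchen_hall)}
  through step 1 (move(kitchen,bay)): drop {at(bay)}, keep {have(k4), open(d_bay_kitchen), open(d_kitchen_hall)}, require {at(kitchen), open(d_bay_kitchen)}
    → {at(kitchen), have(k4), open(d_bay_kitchen), open(d_kitchen_hall)}

== RESULT ==
["at(kitchen)", "have(k4)", "open(d_bay_kitchen)", "open(d_kitchen_hall)"]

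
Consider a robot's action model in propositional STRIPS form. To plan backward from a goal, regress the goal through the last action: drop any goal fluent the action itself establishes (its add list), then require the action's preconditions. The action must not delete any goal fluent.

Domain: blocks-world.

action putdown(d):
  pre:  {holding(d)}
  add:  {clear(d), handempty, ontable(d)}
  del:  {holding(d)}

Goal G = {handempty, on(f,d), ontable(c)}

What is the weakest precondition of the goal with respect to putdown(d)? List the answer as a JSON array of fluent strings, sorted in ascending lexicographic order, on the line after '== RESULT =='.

Regress:
  G ∩ del = {}  (empty — regression defined)
  G \ add = {handempty, on(f,d), ontable(c)} \ {clear(d), handempty, ontable(d)} = {on(f,d), ontable(c)}
  ∪ pre   = {on(f,d), ontable(c)} ∪ {holding(d)}
          = {holding(d), on(f,d), ontable(c)}

== RESULT ==
["holding(d)", "on(f,d)", "ontable(c)"]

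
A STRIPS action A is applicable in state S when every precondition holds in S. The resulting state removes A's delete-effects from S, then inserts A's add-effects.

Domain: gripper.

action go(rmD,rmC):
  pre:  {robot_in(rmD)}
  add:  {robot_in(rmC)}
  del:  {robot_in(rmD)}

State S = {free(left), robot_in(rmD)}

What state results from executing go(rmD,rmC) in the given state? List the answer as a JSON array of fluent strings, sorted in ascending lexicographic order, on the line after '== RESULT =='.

Progress:
  pre ⊆ S: {robot_in(rmD)} ⊆ S  — applicable
  S \ del = {free(left)}
  ∪ add   = {free(left), robot_in(rmC)}

== RESULT ==
["free(left)", "robot_in(rmC)"]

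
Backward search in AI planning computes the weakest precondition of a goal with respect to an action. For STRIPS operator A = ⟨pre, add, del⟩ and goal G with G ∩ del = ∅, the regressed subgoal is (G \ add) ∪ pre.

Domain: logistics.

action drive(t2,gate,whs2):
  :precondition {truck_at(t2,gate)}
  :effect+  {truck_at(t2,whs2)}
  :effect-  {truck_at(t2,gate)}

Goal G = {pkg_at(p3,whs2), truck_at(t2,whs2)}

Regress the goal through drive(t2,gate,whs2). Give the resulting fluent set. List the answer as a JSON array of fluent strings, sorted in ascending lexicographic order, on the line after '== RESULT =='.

Regress:
  G ∩ del = {}  (empty — regression defined)
  G \ add = {pkg_at(p3,whs2), truck_at(t2,whs2)} \ {truck_at(t2,whs2)} = {pkg_at(p3,whs2)}
  ∪ pre   = {pkg_at(p3,whs2)} ∪ {truck_at(t2,gate)}
          = {pkg_at(p3,whs2), truck_at(t2,gate)}

== RESULT ==
["pkg_at(p3,whs2)", "truck_at(t2,gate)"]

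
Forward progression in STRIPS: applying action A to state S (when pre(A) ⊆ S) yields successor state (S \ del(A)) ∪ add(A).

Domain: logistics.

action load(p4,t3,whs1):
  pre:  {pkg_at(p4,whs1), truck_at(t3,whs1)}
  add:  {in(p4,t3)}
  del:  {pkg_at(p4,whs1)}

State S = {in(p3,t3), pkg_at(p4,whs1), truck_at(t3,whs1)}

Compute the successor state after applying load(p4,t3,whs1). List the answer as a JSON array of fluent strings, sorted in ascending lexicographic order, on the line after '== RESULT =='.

Compute (S \ del) ∪ add:
  pre ⊆ S: {pkg_at(p4,whs1), truck_at(t3,whs1)} ⊆ S  — applicable
  S \ del = {in(p3,t3), truck_at(t3,whs1)}
  ∪ add   = {in(p3,t3), in(p4,t3), truck_at(t3,whs1)}

== RESULT ==
["in(p3,t3)", "in(p4,t3)", "truck_at(t3,whs1)"]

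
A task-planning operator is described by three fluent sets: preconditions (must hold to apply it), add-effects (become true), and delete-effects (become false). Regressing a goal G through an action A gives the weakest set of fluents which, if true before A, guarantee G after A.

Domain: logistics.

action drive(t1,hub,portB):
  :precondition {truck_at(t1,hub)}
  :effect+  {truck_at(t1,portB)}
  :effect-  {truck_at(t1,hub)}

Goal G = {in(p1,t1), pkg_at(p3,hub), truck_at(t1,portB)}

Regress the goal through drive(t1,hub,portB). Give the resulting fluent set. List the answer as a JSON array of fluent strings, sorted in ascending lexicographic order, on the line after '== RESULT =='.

Compute (G \ add) ∪ pre:
  G ∩ del = {}  (empty — regression defined)
  G \ add = {in(p1,t1), pkg_at(p3,hub), truck_at(t1,portB)} \ {truck_at(t1,portB)} = {in(p1,t1), pkg_at(p3,hub)}
  ∪ pre   = {in(p1,t1), pkg_at(p3,hub)} ∪ {truck_at(t1,hub)}
          = {in(p1,t1), pkg_at(p3,hub), truck_at(t1,hub)}

== RESULT ==
["in(p1,t1)", "pkg_at(p3,hub)", "truck_at(t1,hub)"]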